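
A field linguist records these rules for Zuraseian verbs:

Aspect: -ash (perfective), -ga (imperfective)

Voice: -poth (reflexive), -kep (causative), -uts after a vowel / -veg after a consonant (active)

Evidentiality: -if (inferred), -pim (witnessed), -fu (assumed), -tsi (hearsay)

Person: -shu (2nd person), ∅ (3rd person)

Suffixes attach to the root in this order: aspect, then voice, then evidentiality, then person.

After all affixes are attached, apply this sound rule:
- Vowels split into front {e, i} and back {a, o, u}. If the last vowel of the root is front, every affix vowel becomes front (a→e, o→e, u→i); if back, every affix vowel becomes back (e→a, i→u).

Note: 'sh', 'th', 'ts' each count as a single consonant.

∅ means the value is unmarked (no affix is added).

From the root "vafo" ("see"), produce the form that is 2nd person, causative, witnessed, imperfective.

vafogakappumshu

Attach aspect imperfective -ga → vafoga.
Attach voice causative -kep → vafogakep.
Attach evidentiality witnessed -pim → vafogakeppim.
Attach person 2nd person -shu → vafogakeppimshu.
Apply vowel harmony: vafogakeppimshu → vafogakappumshu.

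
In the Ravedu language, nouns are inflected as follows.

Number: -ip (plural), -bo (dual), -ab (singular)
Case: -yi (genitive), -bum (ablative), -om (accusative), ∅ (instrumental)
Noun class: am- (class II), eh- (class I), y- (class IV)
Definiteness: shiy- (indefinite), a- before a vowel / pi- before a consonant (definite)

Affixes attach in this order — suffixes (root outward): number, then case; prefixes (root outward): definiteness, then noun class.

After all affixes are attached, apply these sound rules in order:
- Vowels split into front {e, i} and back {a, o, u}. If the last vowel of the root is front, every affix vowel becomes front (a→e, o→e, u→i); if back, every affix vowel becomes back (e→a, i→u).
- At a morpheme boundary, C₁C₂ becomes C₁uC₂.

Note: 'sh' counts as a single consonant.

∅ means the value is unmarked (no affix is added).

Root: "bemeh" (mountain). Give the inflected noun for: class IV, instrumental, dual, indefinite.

yushiyubemehube

Attach number dual -bo → bemehbo.
case = instrumental: zero marking, form stays bemehbo.
Attach definiteness indefinite shiy- → shiybemehbo.
Attach noun class class IV y- → yshiybemehbo.
Apply vowel harmony: yshiybemehbo → yshiybemehbe.
Apply epenthesis: yshiybemehbe → yushiyubemehube.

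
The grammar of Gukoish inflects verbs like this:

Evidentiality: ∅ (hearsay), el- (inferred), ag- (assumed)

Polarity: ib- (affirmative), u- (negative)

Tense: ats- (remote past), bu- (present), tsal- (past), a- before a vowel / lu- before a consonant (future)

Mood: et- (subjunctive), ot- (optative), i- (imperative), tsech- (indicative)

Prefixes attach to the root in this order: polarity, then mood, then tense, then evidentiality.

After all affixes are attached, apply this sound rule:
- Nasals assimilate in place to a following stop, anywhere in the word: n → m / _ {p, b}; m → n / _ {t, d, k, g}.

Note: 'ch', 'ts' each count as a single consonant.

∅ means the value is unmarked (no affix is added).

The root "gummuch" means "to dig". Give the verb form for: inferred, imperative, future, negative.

elaiugummuch

Attach polarity negative u- → ugummuch.
Attach mood imperative i- → iugummuch.
Attach tense future a- (before vowel 'i') → aiugummuch.
Attach evidentiality inferred el- → elaiugummuch.
Nasal assimilation: no change.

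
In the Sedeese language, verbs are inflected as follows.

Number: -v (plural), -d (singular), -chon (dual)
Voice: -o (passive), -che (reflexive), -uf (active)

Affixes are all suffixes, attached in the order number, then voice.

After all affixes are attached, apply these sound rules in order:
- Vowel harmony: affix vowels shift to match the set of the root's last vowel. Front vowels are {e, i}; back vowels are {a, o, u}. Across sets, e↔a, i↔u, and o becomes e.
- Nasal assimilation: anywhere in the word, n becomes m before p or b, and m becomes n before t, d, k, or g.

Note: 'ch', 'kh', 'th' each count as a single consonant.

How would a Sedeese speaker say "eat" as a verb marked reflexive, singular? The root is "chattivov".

chattivovdcha

Attach number singular -d → chattivovd.
Attach voice reflexive -che → chattivovdche.
Apply vowel harmony: chattivovdche → chattivovdcha.
Nasal assimilation: no change.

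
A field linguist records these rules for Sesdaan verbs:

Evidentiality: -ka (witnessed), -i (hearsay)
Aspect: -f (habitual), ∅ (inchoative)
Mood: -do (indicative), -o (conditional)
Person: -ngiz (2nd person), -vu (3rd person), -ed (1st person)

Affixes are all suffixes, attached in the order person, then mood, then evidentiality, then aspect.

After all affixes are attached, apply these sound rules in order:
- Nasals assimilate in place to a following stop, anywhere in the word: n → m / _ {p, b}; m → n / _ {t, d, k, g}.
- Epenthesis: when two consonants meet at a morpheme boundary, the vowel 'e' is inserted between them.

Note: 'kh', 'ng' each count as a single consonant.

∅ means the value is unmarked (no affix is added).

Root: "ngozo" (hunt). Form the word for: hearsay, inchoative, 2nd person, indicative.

ngozongizedoi

Attach person 2nd person -ngiz → ngozongiz.
Attach mood indicative -do → ngozongizdo.
Attach evidentiality hearsay -i → ngozongizdoi.
aspect = inchoative: zero marking, form stays ngozongizdoi.
Nasal assimilation: no change.
Apply epenthesis: ngozongizdoi → ngozongizedoi.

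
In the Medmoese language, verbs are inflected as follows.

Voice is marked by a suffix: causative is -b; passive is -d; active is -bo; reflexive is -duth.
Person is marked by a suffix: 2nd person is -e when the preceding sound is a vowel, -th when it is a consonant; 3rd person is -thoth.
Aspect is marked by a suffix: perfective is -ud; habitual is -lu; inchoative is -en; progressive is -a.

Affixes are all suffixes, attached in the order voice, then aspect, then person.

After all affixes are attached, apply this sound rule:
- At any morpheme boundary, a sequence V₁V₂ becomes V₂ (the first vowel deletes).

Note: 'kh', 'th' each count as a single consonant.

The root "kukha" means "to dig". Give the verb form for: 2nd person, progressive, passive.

kukhade

Attach voice passive -d → kukhad.
Attach aspect progressive -a → kukhada.
Attach person 2nd person -e (after vowel 'a') → kukhadae.
Apply vowel deletion: kukhadae → kukhade.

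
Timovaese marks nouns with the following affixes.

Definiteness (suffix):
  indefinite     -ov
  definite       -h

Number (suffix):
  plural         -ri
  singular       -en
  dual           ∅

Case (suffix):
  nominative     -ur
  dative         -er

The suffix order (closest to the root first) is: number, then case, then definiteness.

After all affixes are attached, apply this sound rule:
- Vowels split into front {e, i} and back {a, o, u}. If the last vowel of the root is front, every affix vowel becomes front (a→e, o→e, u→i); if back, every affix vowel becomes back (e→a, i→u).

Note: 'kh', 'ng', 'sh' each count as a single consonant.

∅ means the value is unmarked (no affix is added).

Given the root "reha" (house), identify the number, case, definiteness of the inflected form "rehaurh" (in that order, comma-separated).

dual, nominative, definite

Segment: reha-ur-h.
number: ∅ → dual.
case: -ur → nominative.
definiteness: -h → definite.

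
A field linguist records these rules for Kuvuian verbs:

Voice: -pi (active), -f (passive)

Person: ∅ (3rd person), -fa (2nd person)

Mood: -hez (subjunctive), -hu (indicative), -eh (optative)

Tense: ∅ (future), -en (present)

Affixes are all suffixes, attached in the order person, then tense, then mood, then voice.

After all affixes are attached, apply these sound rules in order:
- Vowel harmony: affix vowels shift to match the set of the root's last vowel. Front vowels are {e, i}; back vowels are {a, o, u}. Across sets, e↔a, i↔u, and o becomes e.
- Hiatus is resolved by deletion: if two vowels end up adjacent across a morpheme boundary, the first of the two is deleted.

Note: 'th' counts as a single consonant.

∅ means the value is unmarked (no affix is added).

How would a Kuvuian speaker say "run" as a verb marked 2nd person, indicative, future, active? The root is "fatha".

fathafahupu

Attach person 2nd person -fa → fathafa.
tense = future: zero marking, form stays fathafa.
Attach mood indicative -hu → fathafahu.
Attach voice active -pi → fathafahupi.
Apply vowel harmony: fathafahupi → fathafahupu.
Vowel deletion: no change.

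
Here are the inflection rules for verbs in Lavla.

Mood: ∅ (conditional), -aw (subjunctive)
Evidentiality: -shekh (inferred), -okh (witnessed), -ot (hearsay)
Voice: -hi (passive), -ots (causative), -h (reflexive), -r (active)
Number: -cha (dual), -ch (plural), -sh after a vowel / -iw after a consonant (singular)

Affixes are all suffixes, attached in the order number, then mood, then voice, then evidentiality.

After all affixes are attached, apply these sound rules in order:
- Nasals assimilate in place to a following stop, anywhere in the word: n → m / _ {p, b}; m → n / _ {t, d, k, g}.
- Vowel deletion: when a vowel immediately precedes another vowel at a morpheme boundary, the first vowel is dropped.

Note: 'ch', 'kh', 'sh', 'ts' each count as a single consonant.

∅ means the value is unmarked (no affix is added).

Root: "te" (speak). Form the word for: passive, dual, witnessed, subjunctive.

Attach number dual -cha → techa.
Attach mood subjunctive -aw → techaaw.
Attach voice passive -hi → techaawhi.
Attach evidentiality witnessed -okh → techaawhiokh.
Nasal assimilation: no change.
Apply vowel deletion: techaawhiokh → techawhokh.

techawhokh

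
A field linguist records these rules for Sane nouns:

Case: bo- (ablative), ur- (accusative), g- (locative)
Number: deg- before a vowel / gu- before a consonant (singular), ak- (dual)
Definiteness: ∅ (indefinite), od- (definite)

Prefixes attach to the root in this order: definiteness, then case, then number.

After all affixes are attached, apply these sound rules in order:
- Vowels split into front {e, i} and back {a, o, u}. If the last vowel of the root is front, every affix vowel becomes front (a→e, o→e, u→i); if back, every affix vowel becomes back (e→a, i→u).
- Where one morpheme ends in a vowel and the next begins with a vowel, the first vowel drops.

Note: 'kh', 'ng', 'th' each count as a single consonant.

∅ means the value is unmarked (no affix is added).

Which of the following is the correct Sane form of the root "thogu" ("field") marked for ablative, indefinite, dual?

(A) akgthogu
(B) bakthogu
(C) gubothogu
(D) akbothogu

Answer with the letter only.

definiteness = indefinite: zero marking, form stays thogu.
Attach case ablative bo- → bothogu.
Attach number dual ak- → akbothogu.
Vowel harmony: no change.
Vowel deletion: no change.
So the correct form is akbothogu, option (D).
(B) bakthogu is wrong: it has the affixes in the wrong order.
(C) gubothogu is wrong: it uses singular instead of dual for number.
(A) akgthogu is wrong: it uses locative instead of ablative for case.

D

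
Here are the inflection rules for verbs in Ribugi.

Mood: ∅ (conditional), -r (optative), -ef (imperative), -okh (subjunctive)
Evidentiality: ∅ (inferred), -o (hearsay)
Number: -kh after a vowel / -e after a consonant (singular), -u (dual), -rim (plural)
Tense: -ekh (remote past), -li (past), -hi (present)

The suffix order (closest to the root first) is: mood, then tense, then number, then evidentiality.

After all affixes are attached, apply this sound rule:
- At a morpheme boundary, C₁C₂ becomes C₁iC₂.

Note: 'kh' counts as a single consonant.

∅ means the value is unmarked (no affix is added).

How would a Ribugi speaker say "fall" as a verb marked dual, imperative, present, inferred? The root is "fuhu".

fuhuefihiu

Attach mood imperative -ef → fuhuef.
Attach tense present -hi → fuhuefhi.
Attach number dual -u → fuhuefhiu.
evidentiality = inferred: zero marking, form stays fuhuefhiu.
Apply epenthesis: fuhuefhiu → fuhuefihiu.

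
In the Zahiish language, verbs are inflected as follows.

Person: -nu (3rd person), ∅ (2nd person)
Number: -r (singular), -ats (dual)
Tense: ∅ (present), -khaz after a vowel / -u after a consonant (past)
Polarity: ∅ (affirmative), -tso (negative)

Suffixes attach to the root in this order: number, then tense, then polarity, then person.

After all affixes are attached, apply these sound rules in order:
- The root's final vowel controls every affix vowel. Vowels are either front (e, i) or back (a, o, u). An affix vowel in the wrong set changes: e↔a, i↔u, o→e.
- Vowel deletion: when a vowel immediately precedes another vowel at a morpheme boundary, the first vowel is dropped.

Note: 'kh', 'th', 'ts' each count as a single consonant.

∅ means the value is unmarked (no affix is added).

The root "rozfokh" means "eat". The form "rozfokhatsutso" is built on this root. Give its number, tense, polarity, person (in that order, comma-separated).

dual, past, negative, 2nd person

Segment: rozfokh-ats-u-tso.
number: -ats → dual.
tense: -khaz/u → past.
polarity: -tso → negative.
person: ∅ → 2nd person.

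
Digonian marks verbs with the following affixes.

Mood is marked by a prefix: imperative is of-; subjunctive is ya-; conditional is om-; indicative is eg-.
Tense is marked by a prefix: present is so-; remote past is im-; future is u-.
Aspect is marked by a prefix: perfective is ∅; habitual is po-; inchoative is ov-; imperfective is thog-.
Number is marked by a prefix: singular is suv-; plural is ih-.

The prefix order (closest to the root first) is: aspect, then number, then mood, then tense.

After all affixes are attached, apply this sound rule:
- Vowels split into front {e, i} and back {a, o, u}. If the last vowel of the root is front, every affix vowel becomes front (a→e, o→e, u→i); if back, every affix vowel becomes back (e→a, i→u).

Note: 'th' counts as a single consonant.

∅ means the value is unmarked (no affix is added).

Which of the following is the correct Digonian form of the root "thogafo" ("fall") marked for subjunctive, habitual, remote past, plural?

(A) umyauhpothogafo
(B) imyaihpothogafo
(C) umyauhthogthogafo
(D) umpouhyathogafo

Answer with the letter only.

Attach aspect habitual po- → pothogafo.
Attach number plural ih- → ihpothogafo.
Attach mood subjunctive ya- → yaihpothogafo.
Attach tense remote past im- → imyaihpothogafo.
Apply vowel harmony: imyaihpothogafo → umyauhpothogafo.
So the correct form is umyauhpothogafo, option (A).
(D) umpouhyathogafo is wrong: it has the affixes in the wrong order.
(C) umyauhthogthogafo is wrong: it uses imperfective instead of habitual for aspect.
(B) imyaihpothogafo is wrong: it fails to apply the sound rule(s).

A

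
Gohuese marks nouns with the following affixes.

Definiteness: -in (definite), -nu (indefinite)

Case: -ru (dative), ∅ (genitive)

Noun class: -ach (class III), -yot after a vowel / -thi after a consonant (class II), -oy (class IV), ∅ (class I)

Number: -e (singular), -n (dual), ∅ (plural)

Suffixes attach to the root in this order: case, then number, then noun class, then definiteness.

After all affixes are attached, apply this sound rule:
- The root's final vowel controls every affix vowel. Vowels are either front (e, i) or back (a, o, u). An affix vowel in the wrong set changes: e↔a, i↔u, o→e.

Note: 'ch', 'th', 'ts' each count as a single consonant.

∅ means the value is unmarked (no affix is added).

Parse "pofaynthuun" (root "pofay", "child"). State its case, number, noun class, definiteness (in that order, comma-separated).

Segment: pofay-n-thi-in.
case: ∅ → genitive.
number: -n → dual.
noun class: -yot/thi → class II.
definiteness: -in → definite.

genitive, dual, class II, definite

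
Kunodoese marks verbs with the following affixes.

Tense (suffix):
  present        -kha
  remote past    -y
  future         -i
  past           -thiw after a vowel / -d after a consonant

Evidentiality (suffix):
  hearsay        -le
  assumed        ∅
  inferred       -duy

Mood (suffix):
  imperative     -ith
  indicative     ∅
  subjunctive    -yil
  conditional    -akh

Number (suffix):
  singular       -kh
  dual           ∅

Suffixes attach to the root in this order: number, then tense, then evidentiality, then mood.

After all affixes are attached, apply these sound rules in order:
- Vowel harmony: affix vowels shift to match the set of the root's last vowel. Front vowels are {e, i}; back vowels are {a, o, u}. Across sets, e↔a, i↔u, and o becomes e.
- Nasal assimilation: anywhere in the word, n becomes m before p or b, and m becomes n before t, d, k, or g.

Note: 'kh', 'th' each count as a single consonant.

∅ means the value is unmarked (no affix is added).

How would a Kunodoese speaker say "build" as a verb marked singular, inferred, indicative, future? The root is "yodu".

Attach number singular -kh → yodukh.
Attach tense future -i → yodukhi.
Attach evidentiality inferred -duy → yodukhiduy.
mood = indicative: zero marking, form stays yodukhiduy.
Apply vowel harmony: yodukhiduy → yodukhuduy.
Nasal assimilation: no change.

yodukhuduy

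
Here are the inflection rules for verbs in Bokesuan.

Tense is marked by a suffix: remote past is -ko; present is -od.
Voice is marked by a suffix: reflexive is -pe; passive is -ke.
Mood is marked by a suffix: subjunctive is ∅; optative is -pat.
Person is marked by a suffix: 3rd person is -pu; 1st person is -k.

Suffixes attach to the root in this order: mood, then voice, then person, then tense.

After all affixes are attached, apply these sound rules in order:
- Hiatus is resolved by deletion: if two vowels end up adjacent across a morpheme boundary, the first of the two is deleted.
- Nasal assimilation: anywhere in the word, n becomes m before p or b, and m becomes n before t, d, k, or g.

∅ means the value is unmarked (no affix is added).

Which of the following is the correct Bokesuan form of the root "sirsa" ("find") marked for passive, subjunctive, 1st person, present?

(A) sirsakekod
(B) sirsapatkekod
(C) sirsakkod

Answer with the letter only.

mood = subjunctive: zero marking, form stays sirsa.
Attach voice passive -ke → sirsake.
Attach person 1st person -k → sirsakek.
Attach tense present -od → sirsakekod.
Vowel deletion: no change.
Nasal assimilation: no change.
So the correct form is sirsakekod, option (A).
(C) sirsakkod is wrong: it has the affixes in the wrong order.
(B) sirsapatkekod is wrong: it uses optative instead of subjunctive for mood.

A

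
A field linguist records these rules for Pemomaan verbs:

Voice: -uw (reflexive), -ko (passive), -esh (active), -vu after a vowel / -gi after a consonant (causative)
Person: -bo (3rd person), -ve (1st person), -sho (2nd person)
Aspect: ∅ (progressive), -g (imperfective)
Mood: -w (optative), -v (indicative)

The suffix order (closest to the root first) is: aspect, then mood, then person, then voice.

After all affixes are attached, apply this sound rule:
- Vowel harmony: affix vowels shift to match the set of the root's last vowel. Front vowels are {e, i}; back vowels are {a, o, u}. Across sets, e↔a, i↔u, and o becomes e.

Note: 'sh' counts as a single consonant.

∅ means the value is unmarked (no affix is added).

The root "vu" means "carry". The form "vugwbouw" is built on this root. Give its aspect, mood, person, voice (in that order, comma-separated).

Segment: vu-g-w-bo-uw.
aspect: -g → imperfective.
mood: -w → optative.
person: -bo → 3rd person.
voice: -uw → reflexive.

imperfective, optative, 3rd person, reflexive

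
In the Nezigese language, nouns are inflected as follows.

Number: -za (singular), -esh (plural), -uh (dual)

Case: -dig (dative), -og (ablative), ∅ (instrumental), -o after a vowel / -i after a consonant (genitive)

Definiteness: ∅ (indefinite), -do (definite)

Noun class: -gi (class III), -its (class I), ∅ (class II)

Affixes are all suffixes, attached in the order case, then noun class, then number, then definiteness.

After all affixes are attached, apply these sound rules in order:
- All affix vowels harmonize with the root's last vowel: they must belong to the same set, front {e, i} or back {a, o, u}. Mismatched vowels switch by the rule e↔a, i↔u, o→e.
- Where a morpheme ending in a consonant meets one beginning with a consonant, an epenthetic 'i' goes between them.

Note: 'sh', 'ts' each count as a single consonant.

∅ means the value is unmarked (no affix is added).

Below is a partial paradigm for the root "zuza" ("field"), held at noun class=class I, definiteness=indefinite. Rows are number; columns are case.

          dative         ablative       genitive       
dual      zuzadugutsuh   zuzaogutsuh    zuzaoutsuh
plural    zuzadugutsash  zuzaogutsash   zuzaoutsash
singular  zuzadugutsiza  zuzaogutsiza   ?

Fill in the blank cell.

zuzaoutsiza

Attach case genitive -o (after vowel 'a') → zuzao.
Attach noun class class I -its → zuzaoits.
Attach number singular -za → zuzaoitsza.
definiteness = indefinite: zero marking, form stays zuzaoitsza.
Apply vowel harmony: zuzaoitsza → zuzaoutsza.
Apply epenthesis: zuzaoutsza → zuzaoutsiza.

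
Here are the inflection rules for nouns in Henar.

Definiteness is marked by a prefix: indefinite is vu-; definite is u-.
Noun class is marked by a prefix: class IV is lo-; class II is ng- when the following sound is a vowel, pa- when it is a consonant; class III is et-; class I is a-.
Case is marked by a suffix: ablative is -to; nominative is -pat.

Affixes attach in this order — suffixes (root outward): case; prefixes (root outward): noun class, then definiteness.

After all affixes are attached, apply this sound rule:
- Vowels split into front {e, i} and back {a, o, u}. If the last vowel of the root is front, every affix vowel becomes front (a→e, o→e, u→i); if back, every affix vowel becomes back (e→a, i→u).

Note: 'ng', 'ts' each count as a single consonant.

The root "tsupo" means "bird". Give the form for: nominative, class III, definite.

uattsupopat

Attach noun class class III et- → ettsupo.
Attach case nominative -pat → ettsupopat.
Attach definiteness definite u- → uettsupopat.
Apply vowel harmony: uettsupopat → uattsupopat.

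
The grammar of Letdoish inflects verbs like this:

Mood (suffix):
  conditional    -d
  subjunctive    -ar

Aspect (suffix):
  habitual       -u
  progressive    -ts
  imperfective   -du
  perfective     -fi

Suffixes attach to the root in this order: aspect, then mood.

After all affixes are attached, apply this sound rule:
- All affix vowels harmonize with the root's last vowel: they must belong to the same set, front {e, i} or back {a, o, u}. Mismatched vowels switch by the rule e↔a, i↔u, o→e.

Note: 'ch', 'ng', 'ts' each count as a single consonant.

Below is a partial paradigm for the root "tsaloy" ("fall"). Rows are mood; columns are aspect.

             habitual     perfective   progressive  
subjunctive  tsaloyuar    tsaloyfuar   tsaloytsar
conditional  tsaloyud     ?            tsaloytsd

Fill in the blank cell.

tsaloyfud

Attach aspect perfective -fi → tsaloyfi.
Attach mood conditional -d → tsaloyfid.
Apply vowel harmony: tsaloyfid → tsaloyfud.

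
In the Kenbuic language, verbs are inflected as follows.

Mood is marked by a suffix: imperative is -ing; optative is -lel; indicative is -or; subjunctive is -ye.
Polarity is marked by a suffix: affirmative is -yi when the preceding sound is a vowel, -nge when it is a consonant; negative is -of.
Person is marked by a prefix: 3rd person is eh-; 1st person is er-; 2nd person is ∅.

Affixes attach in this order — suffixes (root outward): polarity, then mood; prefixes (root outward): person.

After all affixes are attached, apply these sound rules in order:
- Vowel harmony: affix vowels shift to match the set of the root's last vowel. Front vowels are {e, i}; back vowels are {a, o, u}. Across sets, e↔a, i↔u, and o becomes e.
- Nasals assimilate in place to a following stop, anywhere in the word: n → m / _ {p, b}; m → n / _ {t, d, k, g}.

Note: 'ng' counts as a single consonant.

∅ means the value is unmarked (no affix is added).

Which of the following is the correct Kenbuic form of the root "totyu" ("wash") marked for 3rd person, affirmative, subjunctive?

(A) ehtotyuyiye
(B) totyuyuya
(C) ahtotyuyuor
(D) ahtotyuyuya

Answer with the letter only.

D

Attach polarity affirmative -yi (after vowel 'u') → totyuyi.
Attach mood subjunctive -ye → totyuyiye.
Attach person 3rd person eh- → ehtotyuyiye.
Apply vowel harmony: ehtotyuyiye → ahtotyuyuya.
Nasal assimilation: no change.
So the correct form is ahtotyuyuya, option (D).
(B) totyuyuya is wrong: it uses 2nd person instead of 3rd person for person.
(C) ahtotyuyuor is wrong: it uses indicative instead of subjunctive for mood.
(A) ehtotyuyiye is wrong: it fails to apply the sound rule(s).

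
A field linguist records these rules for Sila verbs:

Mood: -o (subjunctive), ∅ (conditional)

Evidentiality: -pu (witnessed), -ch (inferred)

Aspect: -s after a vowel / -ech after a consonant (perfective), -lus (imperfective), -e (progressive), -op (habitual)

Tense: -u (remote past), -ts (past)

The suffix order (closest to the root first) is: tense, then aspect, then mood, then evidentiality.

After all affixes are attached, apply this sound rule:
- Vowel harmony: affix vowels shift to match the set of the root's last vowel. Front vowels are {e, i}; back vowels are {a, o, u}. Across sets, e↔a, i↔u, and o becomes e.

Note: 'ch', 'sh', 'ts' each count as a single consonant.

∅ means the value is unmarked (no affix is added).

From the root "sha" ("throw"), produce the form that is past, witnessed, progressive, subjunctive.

Attach tense past -ts → shats.
Attach aspect progressive -e → shatse.
Attach mood subjunctive -o → shatseo.
Attach evidentiality witnessed -pu → shatseopu.
Apply vowel harmony: shatseopu → shatsaopu.

shatsaopu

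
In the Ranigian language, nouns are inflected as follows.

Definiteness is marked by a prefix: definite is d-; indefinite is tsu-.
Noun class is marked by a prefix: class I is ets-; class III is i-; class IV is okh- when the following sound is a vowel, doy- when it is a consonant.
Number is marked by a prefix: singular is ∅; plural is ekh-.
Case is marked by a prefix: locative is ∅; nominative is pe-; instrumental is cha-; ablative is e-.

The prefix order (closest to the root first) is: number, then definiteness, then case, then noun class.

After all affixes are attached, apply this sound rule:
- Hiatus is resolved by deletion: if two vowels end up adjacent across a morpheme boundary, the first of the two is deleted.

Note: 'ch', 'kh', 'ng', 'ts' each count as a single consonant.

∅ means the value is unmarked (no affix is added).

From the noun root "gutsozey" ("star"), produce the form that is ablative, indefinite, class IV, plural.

okhetsekhgutsozey

Attach number plural ekh- → ekhgutsozey.
Attach definiteness indefinite tsu- → tsuekhgutsozey.
Attach case ablative e- → etsuekhgutsozey.
Attach noun class class IV okh- (before vowel 'e') → okhetsuekhgutsozey.
Apply vowel deletion: okhetsuekhgutsozey → okhetsekhgutsozey.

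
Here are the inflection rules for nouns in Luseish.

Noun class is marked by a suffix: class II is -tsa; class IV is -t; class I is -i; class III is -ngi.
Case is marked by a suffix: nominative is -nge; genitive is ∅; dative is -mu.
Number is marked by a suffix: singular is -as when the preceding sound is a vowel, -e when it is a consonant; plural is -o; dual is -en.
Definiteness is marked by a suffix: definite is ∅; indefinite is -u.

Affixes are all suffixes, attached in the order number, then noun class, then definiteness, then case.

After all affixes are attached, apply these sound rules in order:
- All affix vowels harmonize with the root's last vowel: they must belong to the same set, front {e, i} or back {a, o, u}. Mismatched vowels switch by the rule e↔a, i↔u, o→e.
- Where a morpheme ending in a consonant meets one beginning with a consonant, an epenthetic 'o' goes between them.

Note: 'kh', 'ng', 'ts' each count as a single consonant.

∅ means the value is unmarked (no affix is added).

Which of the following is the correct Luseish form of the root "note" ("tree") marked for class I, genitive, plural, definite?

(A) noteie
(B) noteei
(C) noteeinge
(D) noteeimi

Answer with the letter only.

Attach number plural -o → noteo.
Attach noun class class I -i → noteoi.
definiteness = definite: zero marking, form stays noteoi.
case = genitive: zero marking, form stays noteoi.
Apply vowel harmony: noteoi → noteei.
Epenthesis: no change.
So the correct form is noteei, option (B).
(C) noteeinge is wrong: it uses nominative instead of genitive for case.
(D) noteeimi is wrong: it uses dative instead of genitive for case.
(A) noteie is wrong: it has the affixes in the wrong order.

B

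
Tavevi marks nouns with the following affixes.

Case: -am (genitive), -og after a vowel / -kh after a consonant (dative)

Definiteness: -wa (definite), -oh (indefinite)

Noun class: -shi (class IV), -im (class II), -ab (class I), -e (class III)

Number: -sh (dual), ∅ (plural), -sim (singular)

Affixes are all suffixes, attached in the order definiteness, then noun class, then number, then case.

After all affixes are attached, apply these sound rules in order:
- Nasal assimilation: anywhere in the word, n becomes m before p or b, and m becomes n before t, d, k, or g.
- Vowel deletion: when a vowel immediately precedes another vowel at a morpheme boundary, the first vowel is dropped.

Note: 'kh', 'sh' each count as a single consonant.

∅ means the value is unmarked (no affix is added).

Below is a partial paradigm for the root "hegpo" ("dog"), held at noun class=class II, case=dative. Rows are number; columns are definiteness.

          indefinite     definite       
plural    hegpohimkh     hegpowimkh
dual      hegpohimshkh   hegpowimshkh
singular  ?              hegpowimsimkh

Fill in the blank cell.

hegpohimsimkh

Attach definiteness indefinite -oh → hegpooh.
Attach noun class class II -im → hegpoohim.
Attach number singular -sim → hegpoohimsim.
Attach case dative -kh (after consonant 'm') → hegpoohimsimkh.
Nasal assimilation: no change.
Apply vowel deletion: hegpoohimsimkh → hegpohimsimkh.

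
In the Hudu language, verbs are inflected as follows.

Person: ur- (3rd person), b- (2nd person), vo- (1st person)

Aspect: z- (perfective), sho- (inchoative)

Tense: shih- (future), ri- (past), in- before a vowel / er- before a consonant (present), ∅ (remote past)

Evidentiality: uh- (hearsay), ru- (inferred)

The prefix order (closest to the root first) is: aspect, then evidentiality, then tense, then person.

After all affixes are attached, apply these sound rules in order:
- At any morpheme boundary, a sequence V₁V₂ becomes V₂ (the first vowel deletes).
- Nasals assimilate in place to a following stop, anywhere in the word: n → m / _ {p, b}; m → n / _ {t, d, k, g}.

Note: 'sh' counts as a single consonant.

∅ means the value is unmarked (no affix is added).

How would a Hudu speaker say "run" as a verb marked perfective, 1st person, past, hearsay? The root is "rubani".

voruhzrubani

Attach aspect perfective z- → zrubani.
Attach evidentiality hearsay uh- → uhzrubani.
Attach tense past ri- → riuhzrubani.
Attach person 1st person vo- → voriuhzrubani.
Apply vowel deletion: voriuhzrubani → voruhzrubani.
Nasal assimilation: no change.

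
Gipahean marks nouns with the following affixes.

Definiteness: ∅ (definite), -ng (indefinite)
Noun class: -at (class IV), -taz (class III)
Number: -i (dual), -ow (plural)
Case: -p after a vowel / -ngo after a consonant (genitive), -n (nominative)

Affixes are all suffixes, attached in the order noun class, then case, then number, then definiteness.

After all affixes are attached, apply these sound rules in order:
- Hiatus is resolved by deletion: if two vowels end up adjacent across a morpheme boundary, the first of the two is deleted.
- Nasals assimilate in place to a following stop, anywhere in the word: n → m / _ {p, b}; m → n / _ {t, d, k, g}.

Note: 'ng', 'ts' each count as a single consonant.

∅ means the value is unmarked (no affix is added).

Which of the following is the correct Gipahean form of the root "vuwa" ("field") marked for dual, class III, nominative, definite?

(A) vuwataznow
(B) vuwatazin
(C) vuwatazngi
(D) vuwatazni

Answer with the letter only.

Attach noun class class III -taz → vuwataz.
Attach case nominative -n → vuwatazn.
Attach number dual -i → vuwatazni.
definiteness = definite: zero marking, form stays vuwatazni.
Vowel deletion: no change.
Nasal assimilation: no change.
So the correct form is vuwatazni, option (D).
(B) vuwatazin is wrong: it has the affixes in the wrong order.
(A) vuwataznow is wrong: it uses plural instead of dual for number.
(C) vuwatazngi is wrong: it uses genitive instead of nominative for case.

D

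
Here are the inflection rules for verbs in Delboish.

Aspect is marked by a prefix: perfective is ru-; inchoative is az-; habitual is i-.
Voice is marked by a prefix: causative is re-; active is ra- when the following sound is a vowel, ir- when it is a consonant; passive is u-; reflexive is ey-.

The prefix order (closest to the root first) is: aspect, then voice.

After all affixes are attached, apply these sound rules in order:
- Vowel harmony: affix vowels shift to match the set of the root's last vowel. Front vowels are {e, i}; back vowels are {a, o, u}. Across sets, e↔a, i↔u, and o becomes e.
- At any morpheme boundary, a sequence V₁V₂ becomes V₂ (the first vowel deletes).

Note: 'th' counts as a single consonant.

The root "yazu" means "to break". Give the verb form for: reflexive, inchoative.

ayazyazu

Attach aspect inchoative az- → azyazu.
Attach voice reflexive ey- → eyazyazu.
Apply vowel harmony: eyazyazu → ayazyazu.
Vowel deletion: no change.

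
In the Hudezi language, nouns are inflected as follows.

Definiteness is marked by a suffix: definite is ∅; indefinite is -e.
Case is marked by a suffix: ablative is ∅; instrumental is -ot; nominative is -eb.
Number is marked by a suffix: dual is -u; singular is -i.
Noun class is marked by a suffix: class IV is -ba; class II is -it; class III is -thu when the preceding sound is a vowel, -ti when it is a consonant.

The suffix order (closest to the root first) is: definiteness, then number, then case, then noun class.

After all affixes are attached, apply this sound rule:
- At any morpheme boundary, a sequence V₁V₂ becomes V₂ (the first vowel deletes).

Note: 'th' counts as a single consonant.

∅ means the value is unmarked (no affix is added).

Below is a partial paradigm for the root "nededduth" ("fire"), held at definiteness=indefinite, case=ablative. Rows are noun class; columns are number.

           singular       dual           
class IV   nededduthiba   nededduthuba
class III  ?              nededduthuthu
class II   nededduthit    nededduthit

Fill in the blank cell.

nededduthithu

Attach definiteness indefinite -e → nededduthe.
Attach number singular -i → nededduthei.
case = ablative: zero marking, form stays nededduthei.
Attach noun class class III -thu (after vowel 'i') → nededdutheithu.
Apply vowel deletion: nededdutheithu → nededduthithu.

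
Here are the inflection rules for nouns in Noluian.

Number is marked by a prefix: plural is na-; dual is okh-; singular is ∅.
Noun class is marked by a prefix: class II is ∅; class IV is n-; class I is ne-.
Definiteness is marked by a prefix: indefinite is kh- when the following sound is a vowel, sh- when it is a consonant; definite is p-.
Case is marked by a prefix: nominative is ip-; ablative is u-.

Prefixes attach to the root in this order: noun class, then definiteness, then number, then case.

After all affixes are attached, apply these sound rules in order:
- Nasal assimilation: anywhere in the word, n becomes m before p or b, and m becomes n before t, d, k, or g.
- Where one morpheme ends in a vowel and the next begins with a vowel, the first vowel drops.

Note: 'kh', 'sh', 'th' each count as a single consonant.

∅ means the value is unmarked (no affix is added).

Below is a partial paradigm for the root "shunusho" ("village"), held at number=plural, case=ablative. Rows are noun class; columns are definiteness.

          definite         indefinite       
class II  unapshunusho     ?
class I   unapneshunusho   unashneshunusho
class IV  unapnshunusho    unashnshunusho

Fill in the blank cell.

unashshunusho

noun class = class II: zero marking, form stays shunusho.
Attach definiteness indefinite sh- (before consonant 'sh') → shshunusho.
Attach number plural na- → nashshunusho.
Attach case ablative u- → unashshunusho.
Nasal assimilation: no change.
Vowel deletion: no change.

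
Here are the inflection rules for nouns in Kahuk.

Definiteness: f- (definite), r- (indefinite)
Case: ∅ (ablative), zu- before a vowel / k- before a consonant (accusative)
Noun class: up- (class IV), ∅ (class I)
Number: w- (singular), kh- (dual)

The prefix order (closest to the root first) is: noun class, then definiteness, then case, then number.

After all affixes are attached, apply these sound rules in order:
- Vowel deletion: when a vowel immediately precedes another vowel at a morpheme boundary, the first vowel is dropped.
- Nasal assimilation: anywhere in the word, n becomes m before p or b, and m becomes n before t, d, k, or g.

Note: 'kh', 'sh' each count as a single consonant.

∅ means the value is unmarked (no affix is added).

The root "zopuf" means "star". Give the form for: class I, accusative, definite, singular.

noun class = class I: zero marking, form stays zopuf.
Attach definiteness definite f- → fzopuf.
Attach case accusative k- (before consonant 'f') → kfzopuf.
Attach number singular w- → wkfzopuf.
Vowel deletion: no change.
Nasal assimilation: no change.

wkfzopuf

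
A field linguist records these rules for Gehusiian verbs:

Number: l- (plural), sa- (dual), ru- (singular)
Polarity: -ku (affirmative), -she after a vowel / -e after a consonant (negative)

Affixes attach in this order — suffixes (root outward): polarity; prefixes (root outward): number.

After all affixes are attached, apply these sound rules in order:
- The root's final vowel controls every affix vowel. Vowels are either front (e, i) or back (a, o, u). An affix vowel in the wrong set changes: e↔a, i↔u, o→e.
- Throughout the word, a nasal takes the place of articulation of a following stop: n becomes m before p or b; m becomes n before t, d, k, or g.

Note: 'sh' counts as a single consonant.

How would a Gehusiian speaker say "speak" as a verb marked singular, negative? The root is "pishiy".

Attach number singular ru- → rupishiy.
Attach polarity negative -e (after consonant 'y') → rupishiye.
Apply vowel harmony: rupishiye → ripishiye.
Nasal assimilation: no change.

ripishiye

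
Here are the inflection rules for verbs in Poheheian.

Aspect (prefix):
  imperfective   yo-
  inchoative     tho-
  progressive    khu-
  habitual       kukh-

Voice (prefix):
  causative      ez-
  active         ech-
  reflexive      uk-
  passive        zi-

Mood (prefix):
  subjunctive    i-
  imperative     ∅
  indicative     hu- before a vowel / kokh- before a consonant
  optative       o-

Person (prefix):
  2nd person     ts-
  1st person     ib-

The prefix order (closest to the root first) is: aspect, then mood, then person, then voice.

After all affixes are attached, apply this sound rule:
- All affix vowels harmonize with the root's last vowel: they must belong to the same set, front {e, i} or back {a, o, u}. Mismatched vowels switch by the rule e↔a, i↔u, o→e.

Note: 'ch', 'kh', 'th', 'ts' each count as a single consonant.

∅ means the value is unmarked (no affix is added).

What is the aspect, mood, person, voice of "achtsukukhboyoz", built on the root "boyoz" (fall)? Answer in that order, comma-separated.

Segment: ech-ts-i-kukh-boyoz.
aspect: kukh- → habitual.
mood: i- → subjunctive.
person: ts- → 2nd person.
voice: ech- → active.

habitual, subjunctive, 2nd person, active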